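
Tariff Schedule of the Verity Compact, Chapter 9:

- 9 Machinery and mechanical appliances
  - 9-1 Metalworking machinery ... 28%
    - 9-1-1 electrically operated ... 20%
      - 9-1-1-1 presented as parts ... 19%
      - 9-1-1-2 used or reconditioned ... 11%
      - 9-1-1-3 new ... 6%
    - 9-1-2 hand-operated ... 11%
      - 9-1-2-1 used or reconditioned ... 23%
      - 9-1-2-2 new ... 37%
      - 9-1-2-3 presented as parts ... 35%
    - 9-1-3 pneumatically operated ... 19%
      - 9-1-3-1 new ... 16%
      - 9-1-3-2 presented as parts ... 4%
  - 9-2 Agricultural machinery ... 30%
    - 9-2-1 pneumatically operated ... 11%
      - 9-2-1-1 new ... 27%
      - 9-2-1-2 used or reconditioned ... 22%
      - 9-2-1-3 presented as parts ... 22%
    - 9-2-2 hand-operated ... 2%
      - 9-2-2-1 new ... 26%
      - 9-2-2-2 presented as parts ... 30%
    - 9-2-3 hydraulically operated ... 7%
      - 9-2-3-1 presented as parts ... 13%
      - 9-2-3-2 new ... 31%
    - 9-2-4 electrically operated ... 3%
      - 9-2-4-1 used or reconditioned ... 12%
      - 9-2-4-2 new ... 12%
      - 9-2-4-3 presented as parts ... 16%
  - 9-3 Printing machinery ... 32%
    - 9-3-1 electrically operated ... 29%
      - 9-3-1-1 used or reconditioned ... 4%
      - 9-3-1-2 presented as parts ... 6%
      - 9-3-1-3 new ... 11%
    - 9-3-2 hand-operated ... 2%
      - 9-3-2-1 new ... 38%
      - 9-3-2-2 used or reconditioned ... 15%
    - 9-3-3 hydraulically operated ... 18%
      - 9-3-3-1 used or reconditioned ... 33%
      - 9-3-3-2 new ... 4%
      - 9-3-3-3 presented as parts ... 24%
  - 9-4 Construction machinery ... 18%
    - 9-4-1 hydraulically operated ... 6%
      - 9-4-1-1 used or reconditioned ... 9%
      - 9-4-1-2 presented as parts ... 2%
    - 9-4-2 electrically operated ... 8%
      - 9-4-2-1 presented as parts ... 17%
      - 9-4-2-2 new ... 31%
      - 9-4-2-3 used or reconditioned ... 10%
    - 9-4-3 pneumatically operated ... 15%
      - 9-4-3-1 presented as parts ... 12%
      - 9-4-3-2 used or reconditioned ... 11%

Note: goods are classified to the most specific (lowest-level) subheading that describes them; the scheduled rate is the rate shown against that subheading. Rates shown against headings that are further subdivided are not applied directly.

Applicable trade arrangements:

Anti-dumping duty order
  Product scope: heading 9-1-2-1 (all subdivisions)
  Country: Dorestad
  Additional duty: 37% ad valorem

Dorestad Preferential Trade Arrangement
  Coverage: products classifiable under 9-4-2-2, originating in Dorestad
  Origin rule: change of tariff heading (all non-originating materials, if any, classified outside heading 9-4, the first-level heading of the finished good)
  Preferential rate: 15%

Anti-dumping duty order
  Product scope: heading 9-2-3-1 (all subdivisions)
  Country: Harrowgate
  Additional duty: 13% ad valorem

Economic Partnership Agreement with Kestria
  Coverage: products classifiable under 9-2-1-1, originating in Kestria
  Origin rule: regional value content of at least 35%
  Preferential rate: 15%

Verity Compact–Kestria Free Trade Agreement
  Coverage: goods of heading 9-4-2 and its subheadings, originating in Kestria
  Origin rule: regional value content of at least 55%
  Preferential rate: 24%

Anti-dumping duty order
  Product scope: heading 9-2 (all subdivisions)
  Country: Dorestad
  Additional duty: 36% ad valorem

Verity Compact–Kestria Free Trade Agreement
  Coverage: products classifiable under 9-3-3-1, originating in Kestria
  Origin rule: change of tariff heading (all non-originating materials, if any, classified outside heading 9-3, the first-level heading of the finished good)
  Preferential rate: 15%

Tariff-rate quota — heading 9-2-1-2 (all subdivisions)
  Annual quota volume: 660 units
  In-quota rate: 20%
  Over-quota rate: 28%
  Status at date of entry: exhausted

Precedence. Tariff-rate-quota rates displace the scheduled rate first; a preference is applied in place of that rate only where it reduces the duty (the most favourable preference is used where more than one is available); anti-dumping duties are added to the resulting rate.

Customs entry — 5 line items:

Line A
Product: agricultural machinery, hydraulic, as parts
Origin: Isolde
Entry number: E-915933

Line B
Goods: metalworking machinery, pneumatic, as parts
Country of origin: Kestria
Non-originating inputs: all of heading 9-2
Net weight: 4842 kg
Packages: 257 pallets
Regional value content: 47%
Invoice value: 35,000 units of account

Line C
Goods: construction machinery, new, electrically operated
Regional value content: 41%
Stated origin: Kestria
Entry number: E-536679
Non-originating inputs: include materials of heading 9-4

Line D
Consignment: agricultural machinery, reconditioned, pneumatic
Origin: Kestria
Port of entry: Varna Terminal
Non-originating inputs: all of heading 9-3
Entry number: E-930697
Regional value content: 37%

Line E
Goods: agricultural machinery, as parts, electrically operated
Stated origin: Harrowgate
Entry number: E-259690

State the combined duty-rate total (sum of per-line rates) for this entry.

Line A: agricultural → 9-2; hydraulic → 9-2-3; as parts → 9-2-3-1. Scheduled 13%. No special measure applies. → 13%.
Line B: metalworking → 9-1; pneumatic → 9-1-3; as parts → 9-1-3-2. Scheduled 4%. Kestria agreement on 9-2-1-1: 9-1-3-2 not covered; Kestria agreement on 9-4-2: 9-1-3-2 not covered; Kestria agreement on 9-3-3-1: 9-1-3-2 not covered. → 4%.
Line C: construction → 9-4; electrically operated → 9-4-2; new → 9-4-2-2. Scheduled 31%. Kestria agreement on 9-2-1-1: 9-4-2-2 not covered; Kestria agreement on 9-4-2: RVC < 55%; Kestria agreement on 9-3-3-1: 9-4-2-2 not covered. → 31%.
Line D: agricultural → 9-2; pneumatic → 9-2-1; reconditioned → 9-2-1-2. Scheduled 22%. quota on 9-2-1-2 exhausted → over-quota 28%; Kestria agreement on 9-2-1-1: 9-2-1-2 not covered; Kestria agreement on 9-4-2: 9-2-1-2 not covered; Kestria agreement on 9-3-3-1: 9-2-1-2 not covered. → 28%.
Line E: agricultural → 9-2; electrically operated → 9-2-4; as parts → 9-2-4-3. Scheduled 16%. No special measure applies. → 16%.
Sum: 13% + 4% + 31% + 28% + 16% = 92%.

92%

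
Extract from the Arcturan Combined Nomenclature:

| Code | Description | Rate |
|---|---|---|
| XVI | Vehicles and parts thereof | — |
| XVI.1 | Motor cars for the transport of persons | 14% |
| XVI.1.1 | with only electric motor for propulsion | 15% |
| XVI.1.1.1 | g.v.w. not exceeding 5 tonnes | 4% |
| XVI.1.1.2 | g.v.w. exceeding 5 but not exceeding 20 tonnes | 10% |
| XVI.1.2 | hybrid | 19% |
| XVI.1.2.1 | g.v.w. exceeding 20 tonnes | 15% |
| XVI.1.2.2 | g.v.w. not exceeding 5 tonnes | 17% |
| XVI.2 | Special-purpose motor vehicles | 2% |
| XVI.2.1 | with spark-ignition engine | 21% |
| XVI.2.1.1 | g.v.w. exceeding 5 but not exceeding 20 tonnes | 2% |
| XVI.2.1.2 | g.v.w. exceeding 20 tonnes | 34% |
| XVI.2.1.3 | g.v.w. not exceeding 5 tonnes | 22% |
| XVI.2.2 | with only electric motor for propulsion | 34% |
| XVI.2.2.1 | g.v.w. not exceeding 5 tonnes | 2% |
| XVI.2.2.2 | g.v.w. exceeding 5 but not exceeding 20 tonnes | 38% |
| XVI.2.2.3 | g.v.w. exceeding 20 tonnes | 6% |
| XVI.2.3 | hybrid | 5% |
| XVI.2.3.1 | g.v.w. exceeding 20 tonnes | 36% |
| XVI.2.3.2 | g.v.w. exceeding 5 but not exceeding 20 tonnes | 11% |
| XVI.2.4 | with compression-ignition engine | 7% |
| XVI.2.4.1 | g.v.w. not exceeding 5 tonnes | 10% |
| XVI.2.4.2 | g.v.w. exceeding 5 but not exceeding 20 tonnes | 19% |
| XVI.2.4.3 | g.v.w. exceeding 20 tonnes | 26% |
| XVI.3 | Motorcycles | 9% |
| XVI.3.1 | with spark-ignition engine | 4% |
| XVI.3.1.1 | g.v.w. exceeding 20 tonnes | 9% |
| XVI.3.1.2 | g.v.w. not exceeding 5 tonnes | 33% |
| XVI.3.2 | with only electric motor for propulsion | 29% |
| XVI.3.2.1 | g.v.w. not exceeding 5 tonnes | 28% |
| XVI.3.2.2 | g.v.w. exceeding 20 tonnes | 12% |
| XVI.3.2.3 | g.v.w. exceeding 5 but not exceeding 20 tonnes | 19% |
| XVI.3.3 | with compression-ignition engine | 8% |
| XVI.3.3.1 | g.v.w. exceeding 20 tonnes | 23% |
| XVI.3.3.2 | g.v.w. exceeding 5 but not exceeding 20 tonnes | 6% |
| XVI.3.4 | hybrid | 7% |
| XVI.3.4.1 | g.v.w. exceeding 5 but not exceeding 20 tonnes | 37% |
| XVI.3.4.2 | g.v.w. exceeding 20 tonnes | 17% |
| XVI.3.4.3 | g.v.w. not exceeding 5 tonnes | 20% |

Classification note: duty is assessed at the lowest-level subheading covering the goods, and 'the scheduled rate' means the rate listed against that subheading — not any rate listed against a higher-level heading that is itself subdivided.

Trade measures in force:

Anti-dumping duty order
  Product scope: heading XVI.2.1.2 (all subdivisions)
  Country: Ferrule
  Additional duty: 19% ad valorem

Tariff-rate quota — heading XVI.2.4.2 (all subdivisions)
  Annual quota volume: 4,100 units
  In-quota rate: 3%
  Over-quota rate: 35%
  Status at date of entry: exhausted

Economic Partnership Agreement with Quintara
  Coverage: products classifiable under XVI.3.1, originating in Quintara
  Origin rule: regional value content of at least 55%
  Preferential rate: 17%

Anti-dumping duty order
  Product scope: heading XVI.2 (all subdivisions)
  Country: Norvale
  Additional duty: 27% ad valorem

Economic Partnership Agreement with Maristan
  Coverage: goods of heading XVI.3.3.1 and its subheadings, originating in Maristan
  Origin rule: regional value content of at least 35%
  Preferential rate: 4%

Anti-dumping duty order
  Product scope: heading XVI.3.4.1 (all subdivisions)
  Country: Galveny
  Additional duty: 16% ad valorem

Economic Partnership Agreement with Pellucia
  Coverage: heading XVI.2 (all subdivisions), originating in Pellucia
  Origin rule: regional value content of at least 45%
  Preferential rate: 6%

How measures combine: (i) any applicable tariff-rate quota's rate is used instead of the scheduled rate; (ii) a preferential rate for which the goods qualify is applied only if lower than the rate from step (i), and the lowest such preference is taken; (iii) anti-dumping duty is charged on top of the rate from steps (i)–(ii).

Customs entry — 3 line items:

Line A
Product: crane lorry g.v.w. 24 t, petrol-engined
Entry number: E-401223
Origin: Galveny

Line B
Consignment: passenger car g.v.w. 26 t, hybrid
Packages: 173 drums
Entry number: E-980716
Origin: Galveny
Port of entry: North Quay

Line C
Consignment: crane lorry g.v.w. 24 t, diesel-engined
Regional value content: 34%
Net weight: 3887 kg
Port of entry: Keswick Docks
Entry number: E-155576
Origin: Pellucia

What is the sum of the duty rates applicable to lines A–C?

75%

Line A: crane lorry → XVI.2; petrol-engined → XVI.2.1; g.v.w. 24 t → XVI.2.1.2. Scheduled 34%. No special measure applies. → 34%.
Line B: passenger car → XVI.1; hybrid → XVI.1.2; g.v.w. 26 t → XVI.1.2.1. Scheduled 15%. No special measure applies. → 15%.
Line C: crane lorry → XVI.2; diesel-engined → XVI.2.4; g.v.w. 24 t → XVI.2.4.3. Scheduled 26%. Pellucia agreement on XVI.2: RVC < 45%. → 26%.
Sum: 34% + 15% + 26% = 75%.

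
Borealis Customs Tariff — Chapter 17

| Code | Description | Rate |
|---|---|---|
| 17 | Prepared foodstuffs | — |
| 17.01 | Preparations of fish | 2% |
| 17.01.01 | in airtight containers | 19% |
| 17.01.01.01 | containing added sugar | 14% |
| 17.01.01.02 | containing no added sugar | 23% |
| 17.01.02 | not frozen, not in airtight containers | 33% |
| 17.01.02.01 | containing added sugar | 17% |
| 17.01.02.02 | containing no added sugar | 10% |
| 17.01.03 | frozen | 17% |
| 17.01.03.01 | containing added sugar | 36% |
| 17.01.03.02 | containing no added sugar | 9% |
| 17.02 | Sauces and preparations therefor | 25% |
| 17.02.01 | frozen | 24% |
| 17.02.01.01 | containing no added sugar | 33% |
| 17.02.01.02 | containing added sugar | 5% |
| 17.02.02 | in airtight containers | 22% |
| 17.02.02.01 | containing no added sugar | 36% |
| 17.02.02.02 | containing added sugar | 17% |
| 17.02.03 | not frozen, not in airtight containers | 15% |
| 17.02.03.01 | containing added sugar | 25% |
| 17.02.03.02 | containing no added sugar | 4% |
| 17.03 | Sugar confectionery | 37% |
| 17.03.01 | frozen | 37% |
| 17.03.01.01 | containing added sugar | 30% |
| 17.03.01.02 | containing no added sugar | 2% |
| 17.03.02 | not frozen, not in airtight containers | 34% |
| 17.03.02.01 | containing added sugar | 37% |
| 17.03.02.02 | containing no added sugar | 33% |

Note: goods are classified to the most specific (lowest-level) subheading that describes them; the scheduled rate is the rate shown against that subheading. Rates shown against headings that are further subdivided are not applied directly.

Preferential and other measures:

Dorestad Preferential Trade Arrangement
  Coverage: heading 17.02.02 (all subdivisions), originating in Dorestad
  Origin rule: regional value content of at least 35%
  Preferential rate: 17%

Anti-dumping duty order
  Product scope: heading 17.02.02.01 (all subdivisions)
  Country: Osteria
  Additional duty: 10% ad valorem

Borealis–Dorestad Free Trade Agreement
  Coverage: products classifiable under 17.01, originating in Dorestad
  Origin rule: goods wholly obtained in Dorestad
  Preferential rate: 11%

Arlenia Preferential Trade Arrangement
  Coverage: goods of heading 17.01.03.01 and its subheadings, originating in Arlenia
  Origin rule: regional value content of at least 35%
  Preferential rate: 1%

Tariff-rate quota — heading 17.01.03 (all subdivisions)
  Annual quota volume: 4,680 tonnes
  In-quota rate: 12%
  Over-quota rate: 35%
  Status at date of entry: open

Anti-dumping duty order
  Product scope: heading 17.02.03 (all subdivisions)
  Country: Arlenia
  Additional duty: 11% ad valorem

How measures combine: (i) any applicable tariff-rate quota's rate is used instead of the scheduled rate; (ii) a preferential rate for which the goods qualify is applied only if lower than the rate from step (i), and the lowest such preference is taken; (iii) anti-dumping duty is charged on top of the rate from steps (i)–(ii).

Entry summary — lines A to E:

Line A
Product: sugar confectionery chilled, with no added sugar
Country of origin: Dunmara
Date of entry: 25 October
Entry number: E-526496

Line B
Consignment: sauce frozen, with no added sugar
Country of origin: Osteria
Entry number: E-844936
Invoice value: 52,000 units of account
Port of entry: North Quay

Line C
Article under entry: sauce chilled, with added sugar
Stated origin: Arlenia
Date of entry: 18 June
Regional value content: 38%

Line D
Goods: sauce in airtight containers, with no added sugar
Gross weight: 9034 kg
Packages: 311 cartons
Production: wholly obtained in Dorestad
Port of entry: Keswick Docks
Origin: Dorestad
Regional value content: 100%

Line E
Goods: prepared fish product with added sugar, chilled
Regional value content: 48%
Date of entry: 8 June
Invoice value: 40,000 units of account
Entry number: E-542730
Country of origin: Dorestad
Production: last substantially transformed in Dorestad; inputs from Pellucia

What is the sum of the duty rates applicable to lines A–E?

Line A: sugar confectionery → 17.03; chilled → 17.03.02; with no added sugar → 17.03.02.02. Scheduled 33%. No special measure applies. → 33%.
Line B: sauce → 17.02; frozen → 17.02.01; with no added sugar → 17.02.01.01. Scheduled 33%. No special measure applies. → 33%.
Line C: sauce → 17.02; chilled → 17.02.03; with added sugar → 17.02.03.01. Scheduled 25%. Arlenia agreement on 17.01.03.01: 17.02.03.01 not covered; anti-dumping (Arlenia, 17.02.03): +11%; total 25% + 11% = 36%. → 36%.
Line D: sauce → 17.02; in airtight containers → 17.02.02; with no added sugar → 17.02.02.01. Scheduled 36%. Dorestad agreement on 17.02.02: RVC ≥ 35% → 17% available; Dorestad agreement on 17.01: 17.02.02.01 not covered; preferential 17%. → 17%.
Line E: prepared fish product → 17.01; chilled → 17.01.02; with added sugar → 17.01.02.01. Scheduled 17%. Dorestad agreement on 17.02.02: 17.01.02.01 not covered; Dorestad agreement on 17.01: not wholly obtained. → 17%.
Sum: 33% + 33% + 36% + 17% + 17% = 136%.

136%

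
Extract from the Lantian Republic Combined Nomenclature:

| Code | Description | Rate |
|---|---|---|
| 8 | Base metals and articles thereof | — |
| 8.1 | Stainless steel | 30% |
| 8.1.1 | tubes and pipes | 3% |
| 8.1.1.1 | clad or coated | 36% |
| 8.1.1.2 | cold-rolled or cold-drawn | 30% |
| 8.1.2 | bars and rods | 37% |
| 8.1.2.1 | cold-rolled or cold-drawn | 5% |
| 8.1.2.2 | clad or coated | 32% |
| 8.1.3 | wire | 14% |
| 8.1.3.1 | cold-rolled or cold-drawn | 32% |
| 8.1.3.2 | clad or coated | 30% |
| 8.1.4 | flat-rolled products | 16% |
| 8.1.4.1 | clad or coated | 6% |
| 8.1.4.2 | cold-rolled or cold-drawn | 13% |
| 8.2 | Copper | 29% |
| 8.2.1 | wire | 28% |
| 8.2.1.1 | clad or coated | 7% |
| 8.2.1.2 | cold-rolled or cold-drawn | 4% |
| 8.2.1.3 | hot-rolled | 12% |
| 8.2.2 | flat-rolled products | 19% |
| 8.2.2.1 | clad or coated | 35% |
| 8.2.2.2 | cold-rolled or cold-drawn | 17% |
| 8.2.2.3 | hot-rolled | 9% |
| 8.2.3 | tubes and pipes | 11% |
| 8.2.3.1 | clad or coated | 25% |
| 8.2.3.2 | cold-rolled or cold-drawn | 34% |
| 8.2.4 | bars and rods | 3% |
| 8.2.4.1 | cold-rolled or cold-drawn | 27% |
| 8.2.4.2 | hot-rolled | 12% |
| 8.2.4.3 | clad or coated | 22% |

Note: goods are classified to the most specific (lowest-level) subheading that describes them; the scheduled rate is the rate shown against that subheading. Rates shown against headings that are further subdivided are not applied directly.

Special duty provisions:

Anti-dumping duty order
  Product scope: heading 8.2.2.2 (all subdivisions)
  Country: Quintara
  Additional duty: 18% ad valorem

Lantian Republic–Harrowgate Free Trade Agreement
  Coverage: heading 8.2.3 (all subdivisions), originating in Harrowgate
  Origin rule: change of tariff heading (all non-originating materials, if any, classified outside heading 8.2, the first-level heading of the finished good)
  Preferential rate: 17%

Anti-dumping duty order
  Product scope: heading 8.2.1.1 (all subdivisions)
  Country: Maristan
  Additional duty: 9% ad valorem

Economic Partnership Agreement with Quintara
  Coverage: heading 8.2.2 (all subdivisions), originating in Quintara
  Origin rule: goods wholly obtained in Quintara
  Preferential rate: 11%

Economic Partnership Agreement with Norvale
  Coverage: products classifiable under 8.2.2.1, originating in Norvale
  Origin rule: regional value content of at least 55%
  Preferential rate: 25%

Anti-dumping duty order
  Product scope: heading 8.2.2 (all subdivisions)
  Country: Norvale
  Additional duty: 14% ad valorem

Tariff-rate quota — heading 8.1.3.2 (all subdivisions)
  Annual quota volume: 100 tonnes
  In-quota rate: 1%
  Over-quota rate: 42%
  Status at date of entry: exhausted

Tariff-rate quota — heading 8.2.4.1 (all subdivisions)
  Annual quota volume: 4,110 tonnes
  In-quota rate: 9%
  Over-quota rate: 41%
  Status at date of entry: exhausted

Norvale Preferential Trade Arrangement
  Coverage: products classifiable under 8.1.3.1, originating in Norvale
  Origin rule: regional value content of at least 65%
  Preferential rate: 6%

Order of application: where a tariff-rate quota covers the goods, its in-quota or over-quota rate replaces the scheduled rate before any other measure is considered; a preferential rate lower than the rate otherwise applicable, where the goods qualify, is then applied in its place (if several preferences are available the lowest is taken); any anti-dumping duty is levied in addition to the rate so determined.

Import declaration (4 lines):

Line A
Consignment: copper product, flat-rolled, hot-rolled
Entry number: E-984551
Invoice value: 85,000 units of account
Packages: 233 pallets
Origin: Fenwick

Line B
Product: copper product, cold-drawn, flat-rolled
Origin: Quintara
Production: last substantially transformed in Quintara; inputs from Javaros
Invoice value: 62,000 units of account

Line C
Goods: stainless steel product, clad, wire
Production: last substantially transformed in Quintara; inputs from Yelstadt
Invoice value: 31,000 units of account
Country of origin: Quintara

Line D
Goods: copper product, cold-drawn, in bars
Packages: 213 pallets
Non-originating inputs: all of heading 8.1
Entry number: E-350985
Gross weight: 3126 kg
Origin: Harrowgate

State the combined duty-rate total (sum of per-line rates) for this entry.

127%

Line A: copper → 8.2; flat-rolled → 8.2.2; hot-rolled → 8.2.2.3. Scheduled 9%. No special measure applies. → 9%.
Line B: copper → 8.2; flat-rolled → 8.2.2; cold-drawn → 8.2.2.2. Scheduled 17%. Quintara agreement on 8.2.2: not wholly obtained; anti-dumping (Quintara, 8.2.2.2): +18%; total 17% + 18% = 35%. → 35%.
Line C: stainless steel → 8.1; wire → 8.1.3; clad → 8.1.3.2. Scheduled 30%. quota on 8.1.3.2 exhausted → over-quota 42%; Quintara agreement on 8.2.2: 8.1.3.2 not covered. → 42%.
Line D: copper → 8.2; in bars → 8.2.4; cold-drawn → 8.2.4.1. Scheduled 27%. quota on 8.2.4.1 exhausted → over-quota 41%; Harrowgate agreement on 8.2.3: 8.2.4.1 not covered. → 41%.
Sum: 9% + 35% + 42% + 41% = 127%.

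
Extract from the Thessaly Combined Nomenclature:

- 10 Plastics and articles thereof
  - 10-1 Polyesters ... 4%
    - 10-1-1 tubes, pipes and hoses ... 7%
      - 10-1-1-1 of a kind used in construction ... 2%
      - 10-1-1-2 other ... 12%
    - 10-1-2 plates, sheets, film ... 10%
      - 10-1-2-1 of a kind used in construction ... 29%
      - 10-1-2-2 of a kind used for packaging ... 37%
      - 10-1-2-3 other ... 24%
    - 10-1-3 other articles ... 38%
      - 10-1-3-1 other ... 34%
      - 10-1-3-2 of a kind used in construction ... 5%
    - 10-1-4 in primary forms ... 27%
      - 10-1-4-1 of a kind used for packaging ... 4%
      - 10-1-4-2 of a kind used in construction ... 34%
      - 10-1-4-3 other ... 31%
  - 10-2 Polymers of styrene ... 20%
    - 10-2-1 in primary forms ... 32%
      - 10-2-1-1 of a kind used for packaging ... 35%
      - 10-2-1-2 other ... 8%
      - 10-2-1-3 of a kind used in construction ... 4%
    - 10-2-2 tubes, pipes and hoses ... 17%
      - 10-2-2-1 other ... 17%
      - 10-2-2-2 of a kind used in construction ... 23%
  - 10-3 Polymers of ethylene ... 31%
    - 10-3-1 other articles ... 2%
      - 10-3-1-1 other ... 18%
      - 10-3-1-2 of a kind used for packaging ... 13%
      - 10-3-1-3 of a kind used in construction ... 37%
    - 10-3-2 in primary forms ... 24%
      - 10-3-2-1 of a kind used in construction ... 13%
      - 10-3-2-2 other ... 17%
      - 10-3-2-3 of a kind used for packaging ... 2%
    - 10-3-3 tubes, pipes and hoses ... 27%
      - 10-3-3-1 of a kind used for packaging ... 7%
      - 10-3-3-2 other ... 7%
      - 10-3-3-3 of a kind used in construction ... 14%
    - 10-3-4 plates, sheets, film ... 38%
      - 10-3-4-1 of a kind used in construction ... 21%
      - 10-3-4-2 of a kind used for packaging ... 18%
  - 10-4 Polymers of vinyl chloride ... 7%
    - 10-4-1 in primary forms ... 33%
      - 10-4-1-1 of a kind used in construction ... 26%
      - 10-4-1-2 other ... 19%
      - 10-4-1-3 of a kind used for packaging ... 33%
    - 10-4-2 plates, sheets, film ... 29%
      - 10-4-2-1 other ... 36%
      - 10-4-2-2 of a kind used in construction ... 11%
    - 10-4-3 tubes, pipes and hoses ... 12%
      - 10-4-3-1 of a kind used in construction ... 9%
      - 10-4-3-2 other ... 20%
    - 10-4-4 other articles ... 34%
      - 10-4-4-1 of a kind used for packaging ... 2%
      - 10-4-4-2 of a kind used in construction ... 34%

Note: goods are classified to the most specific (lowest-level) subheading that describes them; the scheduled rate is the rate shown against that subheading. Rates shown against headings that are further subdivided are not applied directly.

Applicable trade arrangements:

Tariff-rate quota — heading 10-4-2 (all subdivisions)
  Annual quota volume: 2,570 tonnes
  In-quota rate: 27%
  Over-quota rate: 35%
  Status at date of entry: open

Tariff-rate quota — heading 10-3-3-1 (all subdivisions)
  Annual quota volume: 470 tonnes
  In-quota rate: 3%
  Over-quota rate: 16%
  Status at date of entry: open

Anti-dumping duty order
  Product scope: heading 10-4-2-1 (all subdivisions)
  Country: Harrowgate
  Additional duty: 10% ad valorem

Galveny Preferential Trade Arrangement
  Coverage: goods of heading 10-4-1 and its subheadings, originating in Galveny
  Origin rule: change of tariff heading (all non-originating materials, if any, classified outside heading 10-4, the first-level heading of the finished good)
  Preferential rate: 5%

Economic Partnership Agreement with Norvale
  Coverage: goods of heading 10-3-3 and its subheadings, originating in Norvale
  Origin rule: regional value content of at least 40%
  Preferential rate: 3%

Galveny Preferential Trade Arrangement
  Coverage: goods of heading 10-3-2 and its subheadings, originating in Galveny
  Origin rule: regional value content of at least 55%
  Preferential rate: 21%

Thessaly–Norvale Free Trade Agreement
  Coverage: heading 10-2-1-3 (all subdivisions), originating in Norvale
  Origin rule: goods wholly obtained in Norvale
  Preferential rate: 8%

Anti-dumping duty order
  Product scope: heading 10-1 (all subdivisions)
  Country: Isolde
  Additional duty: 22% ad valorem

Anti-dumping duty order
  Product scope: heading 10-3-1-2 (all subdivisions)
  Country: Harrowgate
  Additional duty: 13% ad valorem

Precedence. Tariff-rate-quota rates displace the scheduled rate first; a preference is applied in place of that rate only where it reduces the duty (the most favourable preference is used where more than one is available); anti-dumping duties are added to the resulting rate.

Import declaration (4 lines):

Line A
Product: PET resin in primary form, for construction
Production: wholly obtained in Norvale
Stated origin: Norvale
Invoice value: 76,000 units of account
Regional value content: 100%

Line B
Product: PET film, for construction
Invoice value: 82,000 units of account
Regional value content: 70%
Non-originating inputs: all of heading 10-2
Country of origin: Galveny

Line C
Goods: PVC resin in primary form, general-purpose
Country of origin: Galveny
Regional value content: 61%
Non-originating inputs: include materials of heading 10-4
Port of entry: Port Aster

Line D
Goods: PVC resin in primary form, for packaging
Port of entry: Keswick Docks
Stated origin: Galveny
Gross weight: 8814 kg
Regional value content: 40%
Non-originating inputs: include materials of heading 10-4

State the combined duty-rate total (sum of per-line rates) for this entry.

Line A: PET → 10-1; resin in primary form → 10-1-4; for construction → 10-1-4-2. Scheduled 34%. Norvale agreement on 10-3-3: 10-1-4-2 not covered; Norvale agreement on 10-2-1-3: 10-1-4-2 not covered. → 34%.
Line B: PET → 10-1; film → 10-1-2; for construction → 10-1-2-1. Scheduled 29%. Galveny agreement on 10-4-1: 10-1-2-1 not covered; Galveny agreement on 10-3-2: 10-1-2-1 not covered. → 29%.
Line C: PVC → 10-4; resin in primary form → 10-4-1; general-purpose → 10-4-1-2. Scheduled 19%. Galveny agreement on 10-4-1: CTH not met; Galveny agreement on 10-3-2: 10-4-1-2 not covered. → 19%.
Line D: PVC → 10-4; resin in primary form → 10-4-1; for packaging → 10-4-1-3. Scheduled 33%. Galveny agreement on 10-4-1: CTH not met; Galveny agreement on 10-3-2: 10-4-1-3 not covered. → 33%.
Sum: 34% + 29% + 19% + 33% = 115%.

115%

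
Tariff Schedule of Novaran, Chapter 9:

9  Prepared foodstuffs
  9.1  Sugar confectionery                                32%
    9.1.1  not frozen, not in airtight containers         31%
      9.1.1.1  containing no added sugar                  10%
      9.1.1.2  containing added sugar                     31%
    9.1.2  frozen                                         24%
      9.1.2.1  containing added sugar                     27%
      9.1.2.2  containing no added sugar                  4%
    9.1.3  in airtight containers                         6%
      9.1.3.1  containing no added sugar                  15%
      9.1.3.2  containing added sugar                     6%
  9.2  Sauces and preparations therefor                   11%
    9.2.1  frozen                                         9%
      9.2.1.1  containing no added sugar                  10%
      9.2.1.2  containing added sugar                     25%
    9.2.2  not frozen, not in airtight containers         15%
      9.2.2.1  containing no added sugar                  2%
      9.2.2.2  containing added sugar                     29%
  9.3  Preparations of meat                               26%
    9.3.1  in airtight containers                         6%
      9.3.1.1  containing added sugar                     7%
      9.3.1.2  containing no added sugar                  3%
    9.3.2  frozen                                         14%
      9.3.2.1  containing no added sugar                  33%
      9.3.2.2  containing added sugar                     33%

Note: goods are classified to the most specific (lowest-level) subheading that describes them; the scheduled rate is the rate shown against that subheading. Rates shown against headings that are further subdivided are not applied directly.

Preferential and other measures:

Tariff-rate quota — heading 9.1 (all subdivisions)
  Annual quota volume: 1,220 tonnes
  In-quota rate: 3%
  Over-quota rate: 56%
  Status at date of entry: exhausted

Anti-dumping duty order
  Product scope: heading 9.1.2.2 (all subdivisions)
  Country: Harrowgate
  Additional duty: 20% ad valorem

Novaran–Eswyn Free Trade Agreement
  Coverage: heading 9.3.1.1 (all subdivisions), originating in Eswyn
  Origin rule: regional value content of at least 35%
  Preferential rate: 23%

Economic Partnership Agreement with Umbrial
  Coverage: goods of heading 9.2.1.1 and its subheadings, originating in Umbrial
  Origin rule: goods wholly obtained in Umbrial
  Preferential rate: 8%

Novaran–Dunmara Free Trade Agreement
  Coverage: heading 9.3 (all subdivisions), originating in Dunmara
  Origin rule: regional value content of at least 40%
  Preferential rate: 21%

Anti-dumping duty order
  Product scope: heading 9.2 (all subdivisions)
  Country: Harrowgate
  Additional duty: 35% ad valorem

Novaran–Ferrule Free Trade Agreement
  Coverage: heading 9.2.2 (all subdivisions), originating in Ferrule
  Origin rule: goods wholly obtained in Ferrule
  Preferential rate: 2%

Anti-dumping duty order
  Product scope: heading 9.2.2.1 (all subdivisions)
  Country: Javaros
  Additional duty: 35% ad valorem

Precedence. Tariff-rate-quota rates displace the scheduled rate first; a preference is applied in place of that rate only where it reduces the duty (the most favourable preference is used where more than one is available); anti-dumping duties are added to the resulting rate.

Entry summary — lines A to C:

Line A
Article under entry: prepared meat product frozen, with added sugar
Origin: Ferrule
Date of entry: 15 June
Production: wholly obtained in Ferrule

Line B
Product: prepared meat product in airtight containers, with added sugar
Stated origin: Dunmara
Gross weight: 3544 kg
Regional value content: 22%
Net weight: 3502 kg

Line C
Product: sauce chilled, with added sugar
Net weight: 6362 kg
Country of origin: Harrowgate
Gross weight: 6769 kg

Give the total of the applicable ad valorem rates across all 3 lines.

Line A: prepared meat product → 9.3; frozen → 9.3.2; with added sugar → 9.3.2.2. Scheduled 33%. Ferrule agreement on 9.2.2: 9.3.2.2 not covered. → 33%.
Line B: prepared meat product → 9.3; in airtight containers → 9.3.1; with added sugar → 9.3.1.1. Scheduled 7%. Dunmara agreement on 9.3: RVC < 40%. → 7%.
Line C: sauce → 9.2; chilled → 9.2.2; with added sugar → 9.2.2.2. Scheduled 29%. anti-dumping (Harrowgate, 9.2): +35%; total 29% + 35% = 64%. → 64%.
Sum: 33% + 7% + 64% = 104%.

104%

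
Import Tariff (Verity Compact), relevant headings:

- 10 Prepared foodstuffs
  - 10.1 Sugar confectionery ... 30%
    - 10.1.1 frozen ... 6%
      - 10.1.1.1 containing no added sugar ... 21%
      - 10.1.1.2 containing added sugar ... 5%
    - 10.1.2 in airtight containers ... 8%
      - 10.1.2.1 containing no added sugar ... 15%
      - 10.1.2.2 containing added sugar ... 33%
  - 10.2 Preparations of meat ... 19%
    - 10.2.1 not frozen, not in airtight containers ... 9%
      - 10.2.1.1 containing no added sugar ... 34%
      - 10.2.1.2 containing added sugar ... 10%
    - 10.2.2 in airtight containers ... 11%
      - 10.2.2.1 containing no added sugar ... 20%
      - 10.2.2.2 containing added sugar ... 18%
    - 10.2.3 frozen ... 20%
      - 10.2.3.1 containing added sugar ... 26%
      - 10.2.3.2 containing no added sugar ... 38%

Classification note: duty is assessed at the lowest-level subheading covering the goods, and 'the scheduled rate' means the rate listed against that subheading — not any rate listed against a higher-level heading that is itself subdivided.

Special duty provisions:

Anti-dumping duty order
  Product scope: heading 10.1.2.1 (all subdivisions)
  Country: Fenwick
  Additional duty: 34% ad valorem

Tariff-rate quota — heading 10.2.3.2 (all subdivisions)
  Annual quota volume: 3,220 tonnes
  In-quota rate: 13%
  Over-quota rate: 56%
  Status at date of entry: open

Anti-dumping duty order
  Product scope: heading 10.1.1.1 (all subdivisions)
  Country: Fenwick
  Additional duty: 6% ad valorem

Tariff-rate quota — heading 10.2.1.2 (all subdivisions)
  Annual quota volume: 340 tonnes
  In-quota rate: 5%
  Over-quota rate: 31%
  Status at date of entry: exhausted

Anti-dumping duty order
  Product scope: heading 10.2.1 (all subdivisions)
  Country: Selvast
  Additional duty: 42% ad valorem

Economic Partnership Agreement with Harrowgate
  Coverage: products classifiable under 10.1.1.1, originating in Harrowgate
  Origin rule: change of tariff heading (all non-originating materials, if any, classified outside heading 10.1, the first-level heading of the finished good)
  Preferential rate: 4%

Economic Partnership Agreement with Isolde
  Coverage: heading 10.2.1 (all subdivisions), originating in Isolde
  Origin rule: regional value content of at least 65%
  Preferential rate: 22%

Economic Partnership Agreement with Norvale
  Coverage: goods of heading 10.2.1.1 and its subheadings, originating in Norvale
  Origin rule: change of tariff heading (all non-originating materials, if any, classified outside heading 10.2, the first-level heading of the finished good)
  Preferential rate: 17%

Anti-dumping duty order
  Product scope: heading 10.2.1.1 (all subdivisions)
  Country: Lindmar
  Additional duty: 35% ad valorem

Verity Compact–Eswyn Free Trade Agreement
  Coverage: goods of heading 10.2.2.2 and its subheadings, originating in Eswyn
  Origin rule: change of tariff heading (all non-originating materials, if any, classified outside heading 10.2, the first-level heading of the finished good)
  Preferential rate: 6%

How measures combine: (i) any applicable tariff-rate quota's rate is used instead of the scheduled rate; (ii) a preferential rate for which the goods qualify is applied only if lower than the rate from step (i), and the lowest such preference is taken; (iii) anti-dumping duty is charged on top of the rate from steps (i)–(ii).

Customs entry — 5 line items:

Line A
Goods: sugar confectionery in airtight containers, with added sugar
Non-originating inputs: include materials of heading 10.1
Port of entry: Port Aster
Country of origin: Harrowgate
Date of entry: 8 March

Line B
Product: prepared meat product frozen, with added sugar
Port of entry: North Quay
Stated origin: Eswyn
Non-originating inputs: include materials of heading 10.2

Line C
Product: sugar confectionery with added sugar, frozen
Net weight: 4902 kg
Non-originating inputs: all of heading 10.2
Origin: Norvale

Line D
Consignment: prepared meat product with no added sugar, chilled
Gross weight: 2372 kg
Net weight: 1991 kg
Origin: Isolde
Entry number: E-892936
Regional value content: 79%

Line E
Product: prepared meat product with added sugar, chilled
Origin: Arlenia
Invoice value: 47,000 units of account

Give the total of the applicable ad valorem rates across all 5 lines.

Line A: sugar confectionery → 10.1; in airtight containers → 10.1.2; with added sugar → 10.1.2.2. Scheduled 33%. Harrowgate agreement on 10.1.1.1: 10.1.2.2 not covered. → 33%.
Line B: prepared meat product → 10.2; frozen → 10.2.3; with added sugar → 10.2.3.1. Scheduled 26%. Eswyn agreement on 10.2.2.2: 10.2.3.1 not covered. → 26%.
Line C: sugar confectionery → 10.1; frozen → 10.1.1; with added sugar → 10.1.1.2. Scheduled 5%. Norvale agreement on 10.2.1.1: 10.1.1.2 not covered. → 5%.
Line D: prepared meat product → 10.2; chilled → 10.2.1; with no added sugar → 10.2.1.1. Scheduled 34%. Isolde agreement on 10.2.1: RVC ≥ 65% → 22% available; preferential 22%. → 22%.
Line E: prepared meat product → 10.2; chilled → 10.2.1; with added sugar → 10.2.1.2. Scheduled 10%. quota on 10.2.1.2 exhausted → over-quota 31%. → 31%.
Sum: 33% + 26% + 5% + 22% + 31% = 117%.

117%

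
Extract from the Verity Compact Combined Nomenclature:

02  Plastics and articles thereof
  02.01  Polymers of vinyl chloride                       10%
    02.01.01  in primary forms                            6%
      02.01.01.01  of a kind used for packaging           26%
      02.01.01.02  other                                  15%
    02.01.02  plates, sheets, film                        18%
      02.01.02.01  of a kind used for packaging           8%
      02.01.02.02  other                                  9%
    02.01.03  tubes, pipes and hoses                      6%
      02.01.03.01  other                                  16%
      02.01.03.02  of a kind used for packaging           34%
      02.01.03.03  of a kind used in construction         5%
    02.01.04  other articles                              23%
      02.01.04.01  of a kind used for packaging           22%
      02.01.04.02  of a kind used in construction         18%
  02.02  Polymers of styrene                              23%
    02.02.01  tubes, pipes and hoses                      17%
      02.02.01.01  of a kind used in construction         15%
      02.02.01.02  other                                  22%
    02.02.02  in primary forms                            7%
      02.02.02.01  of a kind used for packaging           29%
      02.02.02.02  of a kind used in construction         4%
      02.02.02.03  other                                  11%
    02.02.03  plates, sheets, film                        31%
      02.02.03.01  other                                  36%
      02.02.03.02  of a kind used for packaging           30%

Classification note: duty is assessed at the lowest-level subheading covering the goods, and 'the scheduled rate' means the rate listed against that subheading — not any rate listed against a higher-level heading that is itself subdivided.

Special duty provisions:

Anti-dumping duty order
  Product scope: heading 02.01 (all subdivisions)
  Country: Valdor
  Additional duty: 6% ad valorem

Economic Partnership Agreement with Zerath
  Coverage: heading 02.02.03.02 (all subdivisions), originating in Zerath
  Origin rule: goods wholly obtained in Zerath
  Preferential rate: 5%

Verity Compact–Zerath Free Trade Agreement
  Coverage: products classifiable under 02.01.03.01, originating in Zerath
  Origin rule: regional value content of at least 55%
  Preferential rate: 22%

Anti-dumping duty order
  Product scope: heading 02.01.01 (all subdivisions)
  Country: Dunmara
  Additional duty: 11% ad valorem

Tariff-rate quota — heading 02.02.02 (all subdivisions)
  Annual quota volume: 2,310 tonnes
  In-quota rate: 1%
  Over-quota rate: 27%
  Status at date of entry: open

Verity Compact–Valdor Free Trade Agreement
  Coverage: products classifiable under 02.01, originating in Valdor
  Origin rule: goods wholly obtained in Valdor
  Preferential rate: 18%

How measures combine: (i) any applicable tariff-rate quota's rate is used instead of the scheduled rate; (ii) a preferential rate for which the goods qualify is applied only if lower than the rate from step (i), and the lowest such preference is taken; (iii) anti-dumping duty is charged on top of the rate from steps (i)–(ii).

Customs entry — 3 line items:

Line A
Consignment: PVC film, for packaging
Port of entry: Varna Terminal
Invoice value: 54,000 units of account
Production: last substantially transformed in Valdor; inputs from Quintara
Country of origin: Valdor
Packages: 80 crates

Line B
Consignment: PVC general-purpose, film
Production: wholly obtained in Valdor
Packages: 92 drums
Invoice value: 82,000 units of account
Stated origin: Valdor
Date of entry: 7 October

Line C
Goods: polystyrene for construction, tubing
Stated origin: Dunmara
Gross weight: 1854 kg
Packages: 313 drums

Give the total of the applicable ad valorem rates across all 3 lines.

44%

Line A: PVC → 02.01; film → 02.01.02; for packaging → 02.01.02.01. Scheduled 8%. Valdor agreement on 02.01: not wholly obtained; anti-dumping (Valdor, 02.01): +6%; total 8% + 6% = 14%. → 14%.
Line B: PVC → 02.01; film → 02.01.02; general-purpose → 02.01.02.02. Scheduled 9%. Valdor agreement on 02.01: wholly obtained → 18% available; preference 18% not lower than 9% → no reduction; anti-dumping (Valdor, 02.01): +6%; total 9% + 6% = 15%. → 15%.
Line C: polystyrene → 02.02; tubing → 02.02.01; for construction → 02.02.01.01. Scheduled 15%. No special measure applies. → 15%.
Sum: 14% + 15% + 15% = 44%.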